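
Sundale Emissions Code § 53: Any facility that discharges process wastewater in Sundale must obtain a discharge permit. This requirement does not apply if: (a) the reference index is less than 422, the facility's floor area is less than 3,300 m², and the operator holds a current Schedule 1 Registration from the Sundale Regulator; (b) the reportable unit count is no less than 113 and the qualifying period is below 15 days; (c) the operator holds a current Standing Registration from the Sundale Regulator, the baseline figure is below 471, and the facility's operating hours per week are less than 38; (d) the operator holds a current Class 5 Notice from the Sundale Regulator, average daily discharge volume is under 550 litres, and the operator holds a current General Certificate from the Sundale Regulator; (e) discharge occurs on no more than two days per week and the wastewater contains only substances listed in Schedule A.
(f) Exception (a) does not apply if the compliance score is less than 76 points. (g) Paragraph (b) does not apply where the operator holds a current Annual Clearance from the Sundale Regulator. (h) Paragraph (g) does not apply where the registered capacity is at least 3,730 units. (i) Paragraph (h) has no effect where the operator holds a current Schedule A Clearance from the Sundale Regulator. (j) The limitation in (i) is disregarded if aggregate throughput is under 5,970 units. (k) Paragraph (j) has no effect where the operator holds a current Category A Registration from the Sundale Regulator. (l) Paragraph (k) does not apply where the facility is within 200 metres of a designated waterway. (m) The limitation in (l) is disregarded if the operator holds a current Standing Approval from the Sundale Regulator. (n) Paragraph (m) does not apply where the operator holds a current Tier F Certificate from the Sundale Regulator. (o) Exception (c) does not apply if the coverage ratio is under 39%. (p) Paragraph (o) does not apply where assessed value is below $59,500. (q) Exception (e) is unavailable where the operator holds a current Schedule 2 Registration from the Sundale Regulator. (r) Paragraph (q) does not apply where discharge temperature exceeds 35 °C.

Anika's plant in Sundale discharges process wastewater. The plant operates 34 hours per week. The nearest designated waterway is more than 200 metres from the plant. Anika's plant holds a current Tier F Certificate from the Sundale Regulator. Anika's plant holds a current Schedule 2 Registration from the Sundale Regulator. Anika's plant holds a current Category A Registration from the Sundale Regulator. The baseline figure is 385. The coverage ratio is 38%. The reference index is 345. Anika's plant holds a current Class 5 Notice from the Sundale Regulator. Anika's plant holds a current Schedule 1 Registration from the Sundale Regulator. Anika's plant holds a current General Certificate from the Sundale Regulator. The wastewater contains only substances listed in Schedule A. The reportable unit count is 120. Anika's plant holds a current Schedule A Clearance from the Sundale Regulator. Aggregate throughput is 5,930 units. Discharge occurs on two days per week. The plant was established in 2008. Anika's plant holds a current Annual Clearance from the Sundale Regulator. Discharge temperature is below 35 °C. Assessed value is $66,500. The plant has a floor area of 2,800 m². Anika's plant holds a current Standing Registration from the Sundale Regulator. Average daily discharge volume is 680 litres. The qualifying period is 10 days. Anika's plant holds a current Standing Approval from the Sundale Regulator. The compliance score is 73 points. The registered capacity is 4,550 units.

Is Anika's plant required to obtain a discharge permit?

All of (a)'s requirements are met (the reference index is 345, less than the 422 limit; the facility's floor area is 2,800 m², less than the 3,300 m² limit; a current Schedule 1 Registration is held). But applying paragraph (f): (f) operates against (a): the compliance score is 73 points, less than the 76 points limit. So (a) is unavailable.
Exception (b): the reportable unit count is 120, meeting the 113 threshold; the qualifying period is 10 days, below the 15 days limit — every condition holds. However, paragraphs (g)–(n) must be considered: (g) is triggered — a current Annual Clearance is held. (h) is engaged (the registered capacity is 4,550 units, meeting the 3,730 units threshold), but yields to (i): (i) is triggered — a current Schedule A Clearance is held. (j) applies (aggregate throughput is 5,930 units, under the 5,970 units limit), but is set aside by (k): (k) operates against (j): a current Category A Registration is held. (l) does not operate here (the plant is more than 200 m from any designated waterway), so (k) stands. So (b) is unavailable.
All of (c)'s requirements are met (a current Standing Registration is held; the baseline figure is 385, below the 471 limit; the facility's operating hours per week are 34, less than the 38 limit). However, paragraphs (o)–(p) must be considered: (o) applies — the coverage ratio is 38%, under the 39% limit. (p), which would lift (o), is not engaged — assessed value is $66,500, not below $59,500. (c) is therefore removed.
Exception (d) fails — average daily discharge volume is 680 litres, not under 550 litres.
Exception (e) is satisfied on its face — discharge occurs on no more than two days per week; the wastewater is Schedule-A-only. But applying paragraphs (q)–(r): (q) operates against (e): a current Schedule 2 Registration is held. (r) is not engaged (discharge temperature is below 35 °C), so (q) stands. Exception (e) does not apply.
No exception applies. The general rule governs.

Yes — Anika's plant must obtain a discharge permit.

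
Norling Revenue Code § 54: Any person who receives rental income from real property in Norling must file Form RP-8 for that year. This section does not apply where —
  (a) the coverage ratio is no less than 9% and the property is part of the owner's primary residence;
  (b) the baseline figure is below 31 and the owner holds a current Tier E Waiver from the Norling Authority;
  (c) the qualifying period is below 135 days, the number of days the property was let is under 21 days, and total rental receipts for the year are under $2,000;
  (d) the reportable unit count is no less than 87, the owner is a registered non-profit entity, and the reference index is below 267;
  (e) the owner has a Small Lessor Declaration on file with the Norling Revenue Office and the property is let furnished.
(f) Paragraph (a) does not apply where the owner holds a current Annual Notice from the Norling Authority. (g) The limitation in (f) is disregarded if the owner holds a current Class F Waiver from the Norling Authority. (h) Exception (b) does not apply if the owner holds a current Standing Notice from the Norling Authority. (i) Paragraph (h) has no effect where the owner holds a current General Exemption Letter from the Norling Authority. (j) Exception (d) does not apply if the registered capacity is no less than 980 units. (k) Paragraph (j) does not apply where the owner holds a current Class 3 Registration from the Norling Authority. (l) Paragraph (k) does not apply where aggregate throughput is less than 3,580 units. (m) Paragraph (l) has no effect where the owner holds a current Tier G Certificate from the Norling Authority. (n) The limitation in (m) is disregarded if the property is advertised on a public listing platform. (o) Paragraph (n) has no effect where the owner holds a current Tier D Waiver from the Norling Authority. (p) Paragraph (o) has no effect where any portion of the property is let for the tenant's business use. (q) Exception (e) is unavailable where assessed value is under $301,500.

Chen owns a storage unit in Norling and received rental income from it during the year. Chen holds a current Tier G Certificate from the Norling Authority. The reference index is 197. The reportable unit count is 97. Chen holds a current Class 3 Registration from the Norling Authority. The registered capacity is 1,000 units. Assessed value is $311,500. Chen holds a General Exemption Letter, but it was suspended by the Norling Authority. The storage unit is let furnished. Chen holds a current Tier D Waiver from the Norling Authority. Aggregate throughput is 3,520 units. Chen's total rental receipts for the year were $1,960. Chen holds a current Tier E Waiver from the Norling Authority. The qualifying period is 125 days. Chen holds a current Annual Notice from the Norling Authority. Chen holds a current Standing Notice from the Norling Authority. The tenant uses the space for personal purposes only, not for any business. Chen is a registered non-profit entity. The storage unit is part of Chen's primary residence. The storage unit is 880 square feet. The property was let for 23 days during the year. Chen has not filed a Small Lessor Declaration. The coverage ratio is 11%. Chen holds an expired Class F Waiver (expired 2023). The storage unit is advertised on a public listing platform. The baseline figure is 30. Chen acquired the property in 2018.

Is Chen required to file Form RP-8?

Exception (a)'s conditions are all satisfied: the coverage ratio is 11%, meeting the 9% threshold; the storage unit is part of the primary residence. But: (f) applies — a current Annual Notice is held. (g), which would lift (f), does not operate here — the Class F Waiver is not current. So (a) is unavailable.
Exception (b)'s conditions are all satisfied: the baseline figure is 30, below the 31 limit; a current Tier E Waiver is held. But: (h) applies — a current Standing Notice is held. (i) does not operate here (there is no General Exemption Letter in force), so (h) stands. (b) is therefore removed.
Exception (c) requires that the number of days the property was let is under 21 days; but the number of days the property was let is 23 days, not under 21 days, so (c) is unavailable.
Exception (d) is satisfied on its face — the reportable unit count is 97, meeting the 87 threshold; Chen is a registered non-profit; the reference index is 197, below the 267 limit. Applying paragraphs (j)–(p): (j) applies (the registered capacity is 1,000 units, meeting the 980 units threshold), but is displaced by (k): (k) is engaged — a current Class 3 Registration is held. (l) would limit (k) — aggregate throughput is 3,520 units, less than the 3,580 units limit — but (m) sets (l) aside: (m) operates against (l): a current Tier G Certificate is held. (n) would limit (m) — the property is publicly advertised — but (o) sets (n) aside: (o) operates against (n): a current Tier D Waiver is held. (p) is not engaged (the space is used for personal purposes only), so (o) stands. Exception (d) stands.
Exception (e) fails — no Small Lessor Declaration is on file.

No — exception (d) applies; Chen is not required to file Form RP-8.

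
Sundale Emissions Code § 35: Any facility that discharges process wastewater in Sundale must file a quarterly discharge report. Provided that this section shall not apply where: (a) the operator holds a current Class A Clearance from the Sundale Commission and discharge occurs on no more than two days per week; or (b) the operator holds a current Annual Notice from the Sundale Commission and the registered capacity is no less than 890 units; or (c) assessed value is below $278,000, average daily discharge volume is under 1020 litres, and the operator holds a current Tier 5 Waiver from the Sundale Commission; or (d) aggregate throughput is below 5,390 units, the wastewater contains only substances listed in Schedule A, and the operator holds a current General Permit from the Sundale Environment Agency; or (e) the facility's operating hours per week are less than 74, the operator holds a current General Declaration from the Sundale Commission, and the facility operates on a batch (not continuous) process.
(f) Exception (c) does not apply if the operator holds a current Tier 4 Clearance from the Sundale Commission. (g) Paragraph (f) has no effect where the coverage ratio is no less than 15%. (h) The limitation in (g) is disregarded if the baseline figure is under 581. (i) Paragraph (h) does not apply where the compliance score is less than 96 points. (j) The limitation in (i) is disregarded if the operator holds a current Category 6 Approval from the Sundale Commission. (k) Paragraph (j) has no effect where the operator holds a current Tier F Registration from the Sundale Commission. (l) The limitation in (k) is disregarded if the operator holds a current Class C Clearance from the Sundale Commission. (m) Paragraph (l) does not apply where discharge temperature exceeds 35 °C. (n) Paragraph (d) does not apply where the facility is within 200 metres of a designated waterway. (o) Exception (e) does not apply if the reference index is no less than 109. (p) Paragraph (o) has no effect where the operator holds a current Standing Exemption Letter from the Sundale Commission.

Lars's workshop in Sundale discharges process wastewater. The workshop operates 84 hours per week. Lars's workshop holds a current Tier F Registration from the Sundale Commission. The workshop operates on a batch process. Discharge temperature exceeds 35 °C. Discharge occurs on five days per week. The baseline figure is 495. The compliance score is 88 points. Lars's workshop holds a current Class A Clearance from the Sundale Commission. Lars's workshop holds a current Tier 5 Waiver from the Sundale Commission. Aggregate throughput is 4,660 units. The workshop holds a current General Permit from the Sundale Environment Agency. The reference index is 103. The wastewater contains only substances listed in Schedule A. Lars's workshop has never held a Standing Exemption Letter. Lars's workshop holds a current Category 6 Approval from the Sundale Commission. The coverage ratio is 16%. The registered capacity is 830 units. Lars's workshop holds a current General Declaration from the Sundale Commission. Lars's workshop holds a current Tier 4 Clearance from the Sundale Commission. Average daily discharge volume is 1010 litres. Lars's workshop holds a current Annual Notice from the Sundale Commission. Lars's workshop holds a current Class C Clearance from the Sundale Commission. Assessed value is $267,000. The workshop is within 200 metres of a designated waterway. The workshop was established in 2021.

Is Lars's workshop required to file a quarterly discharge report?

Exception (a) requires that discharge occurs on no more than two days per week; but discharge occurs on five days per week, so (a) is unavailable.
Exception (b) requires that the registered capacity is no less than 890 units; but the registered capacity is 830 units, short of 890 units, so (b) is unavailable.
Exception (c)'s conditions are all satisfied: assessed value is $267,000, below the $278,000 limit; average daily discharge volume is 1010 litres, under the 1020 litres limit; a current Tier 5 Waiver is held. As to paragraphs (f)–(m): (f) would limit (c) — a current Tier 4 Clearance is held — but (g) sets (f) aside: (g) operates against (f): the coverage ratio is 16%, meeting the 15% threshold. (h) would limit (g) — the baseline figure is 495, under the 581 limit — but (i) sets (h) aside: (i) is triggered — the compliance score is 88 points, less than the 96 points limit. (j) would limit (i) — a current Category 6 Approval is held — but (k) sets (j) aside: (k) operates against (j): a current Tier F Registration is held. (l) applies (a current Class C Clearance is held), but is displaced by (m): (m) operates against (l): discharge temperature exceeds 35 °C. (c) remains available.
All of (d)'s requirements are met (aggregate throughput is 4,660 units, below the 5,390 units limit; the wastewater is Schedule-A-only; a current General Permit is held). Turning to paragraph (n): (n) operates against (d): the workshop is within 200 m of a designated waterway. Exception (d) does not apply.
Exception (e) fails — the facility's operating hours per week are 84, not less than 74.

No — exception (c) applies; Lars's workshop is not required to file a quarterly discharge report.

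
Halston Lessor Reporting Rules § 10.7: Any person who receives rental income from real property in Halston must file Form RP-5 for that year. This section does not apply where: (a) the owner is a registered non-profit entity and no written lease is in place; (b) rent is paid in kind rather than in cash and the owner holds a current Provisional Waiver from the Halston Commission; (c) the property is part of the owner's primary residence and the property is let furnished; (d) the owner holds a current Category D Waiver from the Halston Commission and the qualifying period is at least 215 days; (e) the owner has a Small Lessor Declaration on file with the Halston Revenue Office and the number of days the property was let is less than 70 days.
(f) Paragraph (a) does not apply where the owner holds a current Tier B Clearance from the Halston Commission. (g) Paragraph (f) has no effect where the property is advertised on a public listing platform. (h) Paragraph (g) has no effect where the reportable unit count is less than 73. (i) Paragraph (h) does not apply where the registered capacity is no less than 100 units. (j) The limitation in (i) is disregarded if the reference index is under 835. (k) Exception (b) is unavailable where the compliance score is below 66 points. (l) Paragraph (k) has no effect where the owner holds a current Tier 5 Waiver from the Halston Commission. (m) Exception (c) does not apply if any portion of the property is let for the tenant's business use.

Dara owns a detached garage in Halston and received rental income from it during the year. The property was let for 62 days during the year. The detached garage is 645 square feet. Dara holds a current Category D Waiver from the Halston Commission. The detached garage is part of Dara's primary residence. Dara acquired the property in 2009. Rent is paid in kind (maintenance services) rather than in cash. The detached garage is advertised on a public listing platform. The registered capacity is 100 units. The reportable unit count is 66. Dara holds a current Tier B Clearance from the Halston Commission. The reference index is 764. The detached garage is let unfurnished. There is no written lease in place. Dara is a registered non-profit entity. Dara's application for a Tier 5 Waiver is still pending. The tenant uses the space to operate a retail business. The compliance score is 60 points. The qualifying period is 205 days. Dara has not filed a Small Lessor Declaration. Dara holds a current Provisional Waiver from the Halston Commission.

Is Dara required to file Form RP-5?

Yes — Dara must file Form RP-5.

Exception (a) is satisfied on its face — Dara is a registered non-profit; there is no written lease. However, paragraphs (f)–(j) must be considered: (f) operates against (a): a current Tier B Clearance is held. (g) applies (the property is publicly advertised), but is overridden by (h): (h) operates against (g): the reportable unit count is 66, less than the 73 limit. (i) is triggered (the registered capacity is 100 units, meeting the 100 units threshold), but is set aside by (j): (j) applies — the reference index is 764, under the 835 limit. (a) is therefore removed.
Exception (b)'s conditions are all satisfied: rent is paid in kind; a current Provisional Waiver is held. However, paragraphs (k)–(l) must be considered: (k) operates against (b): the compliance score is 60 points, below the 66 points limit. (l), which would lift (k), is inapplicable — no current Tier 5 Waiver is held. Exception (b) does not apply.
Exception (c) fails — the property is let unfurnished.
Exception (d) does not apply: the qualifying period is 205 days, short of 215 days.
Exception (e) fails — no Small Lessor Declaration is on file.
None of the exceptions is available; § 10.7 applies in full.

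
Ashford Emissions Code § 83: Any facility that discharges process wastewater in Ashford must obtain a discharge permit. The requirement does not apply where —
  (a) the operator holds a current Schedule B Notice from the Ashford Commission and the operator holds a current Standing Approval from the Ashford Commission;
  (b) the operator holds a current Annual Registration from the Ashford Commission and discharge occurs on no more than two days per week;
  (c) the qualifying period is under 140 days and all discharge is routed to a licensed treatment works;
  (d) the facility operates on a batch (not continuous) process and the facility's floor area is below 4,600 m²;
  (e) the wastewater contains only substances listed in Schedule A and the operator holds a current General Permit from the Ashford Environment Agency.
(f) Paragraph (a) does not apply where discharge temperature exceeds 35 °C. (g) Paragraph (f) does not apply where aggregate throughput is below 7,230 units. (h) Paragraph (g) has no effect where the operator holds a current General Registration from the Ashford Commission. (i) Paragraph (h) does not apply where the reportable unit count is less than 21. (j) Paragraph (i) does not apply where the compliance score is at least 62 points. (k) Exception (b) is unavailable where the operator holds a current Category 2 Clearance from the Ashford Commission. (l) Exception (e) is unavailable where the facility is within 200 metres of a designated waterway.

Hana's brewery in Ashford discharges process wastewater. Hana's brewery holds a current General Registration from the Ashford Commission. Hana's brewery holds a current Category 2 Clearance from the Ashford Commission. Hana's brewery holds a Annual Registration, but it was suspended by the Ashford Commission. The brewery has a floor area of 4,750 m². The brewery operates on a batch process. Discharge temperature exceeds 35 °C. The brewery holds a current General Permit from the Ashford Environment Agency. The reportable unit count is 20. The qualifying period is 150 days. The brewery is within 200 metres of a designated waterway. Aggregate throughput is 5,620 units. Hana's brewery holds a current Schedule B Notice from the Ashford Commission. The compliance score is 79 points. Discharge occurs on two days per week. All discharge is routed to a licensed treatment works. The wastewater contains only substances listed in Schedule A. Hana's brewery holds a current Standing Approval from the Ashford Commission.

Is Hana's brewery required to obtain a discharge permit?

Yes — Hana's brewery must obtain a discharge permit.

Exception (a)'s conditions are all satisfied: a current Schedule B Notice is held; a current Standing Approval is held. Turning to paragraphs (f)–(j): (f) operates against (a): discharge temperature exceeds 35 °C. (g) is triggered (aggregate throughput is 5,620 units, below the 7,230 units limit), but is itself disapplied by (h): (h) is triggered — a current General Registration is held. (i) would limit (h) — the reportable unit count is 20, less than the 21 limit — but (j) sets (i) aside: (j) operates against (i): the compliance score is 79 points, meeting the 62 points threshold. Exception (a) does not apply.
Exception (b) fails — there is no Annual Registration in force.
Exception (c) fails — the qualifying period is 150 days, not under 140 days.
Exception (d) fails — the facility's floor area is 4,750 m², not below 4,600 m².
Exception (e) is satisfied on its face — the wastewater is Schedule-A-only; a current General Permit is held. But: (l) is engaged — the brewery is within 200 m of a designated waterway. So (e) is unavailable.
None of the exceptions is available; § 83 applies in full.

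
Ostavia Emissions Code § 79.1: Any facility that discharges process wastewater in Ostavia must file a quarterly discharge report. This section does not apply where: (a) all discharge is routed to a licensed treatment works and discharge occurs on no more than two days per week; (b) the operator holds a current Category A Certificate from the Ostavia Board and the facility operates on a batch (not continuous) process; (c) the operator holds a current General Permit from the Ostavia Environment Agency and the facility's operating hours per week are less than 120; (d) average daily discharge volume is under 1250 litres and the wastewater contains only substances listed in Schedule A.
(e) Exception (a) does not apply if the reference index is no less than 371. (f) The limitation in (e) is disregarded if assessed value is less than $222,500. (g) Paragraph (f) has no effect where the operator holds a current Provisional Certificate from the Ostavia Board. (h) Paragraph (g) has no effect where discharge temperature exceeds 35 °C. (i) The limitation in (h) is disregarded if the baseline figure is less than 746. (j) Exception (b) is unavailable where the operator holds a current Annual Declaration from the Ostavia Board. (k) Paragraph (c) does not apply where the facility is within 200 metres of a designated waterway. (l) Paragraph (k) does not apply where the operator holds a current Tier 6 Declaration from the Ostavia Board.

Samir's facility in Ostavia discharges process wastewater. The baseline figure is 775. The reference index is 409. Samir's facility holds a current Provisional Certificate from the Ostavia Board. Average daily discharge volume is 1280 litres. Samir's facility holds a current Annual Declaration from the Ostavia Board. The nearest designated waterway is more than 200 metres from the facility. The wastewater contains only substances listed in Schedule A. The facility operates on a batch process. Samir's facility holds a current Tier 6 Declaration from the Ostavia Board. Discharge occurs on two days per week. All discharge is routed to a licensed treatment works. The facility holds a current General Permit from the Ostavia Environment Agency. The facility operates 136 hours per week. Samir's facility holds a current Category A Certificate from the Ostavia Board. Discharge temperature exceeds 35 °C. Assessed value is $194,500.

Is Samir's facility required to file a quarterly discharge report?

No — exception (a) applies; Samir's facility is not required to file a quarterly discharge report.

Exception (a): discharge is routed to a licensed treatment works; discharge occurs on no more than two days per week — every condition holds. Considering the limiting provisions: (e) is engaged (the reference index is 409, meeting the 371 threshold), but is displaced by (f): (f) operates — assessed value is $194,500, less than the $222,500 limit. (g) would limit (f) — a current Provisional Certificate is held — but (h) sets (g) aside: (h) operates against (g): discharge temperature exceeds 35 °C. (i) is not engaged (the baseline figure is 775, not less than 746), so (h) stands. So (a) applies.
Exception (b) is satisfied on its face — a current Category A Certificate is held; the facility operates on a batch process. However, paragraph (j) must be considered: (j) is triggered — a current Annual Declaration is held. Exception (b) does not apply.
Exception (c) requires that the facility's operating hours per week are less than 120; but the facility's operating hours per week are 136, not less than 120, so (c) is unavailable.
Exception (d) requires that average daily discharge volume is under 1250 litres; but average daily discharge volume is 1280 litres, not under 1250 litres, so (d) is unavailable.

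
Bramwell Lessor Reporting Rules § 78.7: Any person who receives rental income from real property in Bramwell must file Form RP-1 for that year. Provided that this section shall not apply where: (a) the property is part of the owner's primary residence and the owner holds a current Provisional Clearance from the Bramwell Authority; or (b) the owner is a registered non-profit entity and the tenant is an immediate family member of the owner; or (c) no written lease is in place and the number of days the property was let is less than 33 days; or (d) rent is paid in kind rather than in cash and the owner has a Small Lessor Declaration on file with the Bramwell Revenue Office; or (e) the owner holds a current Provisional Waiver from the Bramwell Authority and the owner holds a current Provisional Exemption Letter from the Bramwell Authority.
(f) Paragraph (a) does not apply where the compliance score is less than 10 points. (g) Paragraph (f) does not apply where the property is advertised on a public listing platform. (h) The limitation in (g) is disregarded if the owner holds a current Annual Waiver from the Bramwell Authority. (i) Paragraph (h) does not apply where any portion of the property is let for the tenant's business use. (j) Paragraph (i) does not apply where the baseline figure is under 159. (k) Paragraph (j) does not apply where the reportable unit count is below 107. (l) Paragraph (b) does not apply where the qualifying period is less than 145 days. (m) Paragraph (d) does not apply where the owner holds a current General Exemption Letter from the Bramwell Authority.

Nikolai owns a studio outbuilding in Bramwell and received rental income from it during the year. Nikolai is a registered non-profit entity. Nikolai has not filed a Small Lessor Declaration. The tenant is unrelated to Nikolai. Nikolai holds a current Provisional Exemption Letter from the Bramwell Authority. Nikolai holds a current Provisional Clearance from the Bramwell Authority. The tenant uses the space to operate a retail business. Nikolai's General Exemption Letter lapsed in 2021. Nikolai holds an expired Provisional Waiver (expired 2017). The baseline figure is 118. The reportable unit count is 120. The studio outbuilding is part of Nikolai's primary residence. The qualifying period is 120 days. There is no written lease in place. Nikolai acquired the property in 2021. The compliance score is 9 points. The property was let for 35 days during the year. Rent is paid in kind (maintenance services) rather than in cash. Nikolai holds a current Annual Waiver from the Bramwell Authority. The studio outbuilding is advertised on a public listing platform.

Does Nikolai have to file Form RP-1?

Exception (a)'s conditions are all satisfied: the studio outbuilding is part of the primary residence; a current Provisional Clearance is held. But applying paragraphs (f)–(k): (f) operates — the compliance score is 9 points, less than the 10 points limit. (g) would limit (f) — the property is publicly advertised — but (h) sets (g) aside: (h) operates against (g): a current Annual Waiver is held. (i) would limit (h) — the space is let for business use — but (j) sets (i) aside: (j) operates against (i): the baseline figure is 118, under the 159 limit. (k), which would lift (j), is inapplicable — the reportable unit count is 120, not below 107. (a) is therefore removed.
Exception (b) does not apply: the tenant is unrelated to the owner.
Exception (c) does not apply: the number of days the property was let is 35 days, not less than 33 days.
Exception (d) does not apply: no Small Lessor Declaration is on file.
Exception (e) does not apply: there is no Provisional Waiver in force.
No exception displaces § 78.7.

Yes — Nikolai must file Form RP-1.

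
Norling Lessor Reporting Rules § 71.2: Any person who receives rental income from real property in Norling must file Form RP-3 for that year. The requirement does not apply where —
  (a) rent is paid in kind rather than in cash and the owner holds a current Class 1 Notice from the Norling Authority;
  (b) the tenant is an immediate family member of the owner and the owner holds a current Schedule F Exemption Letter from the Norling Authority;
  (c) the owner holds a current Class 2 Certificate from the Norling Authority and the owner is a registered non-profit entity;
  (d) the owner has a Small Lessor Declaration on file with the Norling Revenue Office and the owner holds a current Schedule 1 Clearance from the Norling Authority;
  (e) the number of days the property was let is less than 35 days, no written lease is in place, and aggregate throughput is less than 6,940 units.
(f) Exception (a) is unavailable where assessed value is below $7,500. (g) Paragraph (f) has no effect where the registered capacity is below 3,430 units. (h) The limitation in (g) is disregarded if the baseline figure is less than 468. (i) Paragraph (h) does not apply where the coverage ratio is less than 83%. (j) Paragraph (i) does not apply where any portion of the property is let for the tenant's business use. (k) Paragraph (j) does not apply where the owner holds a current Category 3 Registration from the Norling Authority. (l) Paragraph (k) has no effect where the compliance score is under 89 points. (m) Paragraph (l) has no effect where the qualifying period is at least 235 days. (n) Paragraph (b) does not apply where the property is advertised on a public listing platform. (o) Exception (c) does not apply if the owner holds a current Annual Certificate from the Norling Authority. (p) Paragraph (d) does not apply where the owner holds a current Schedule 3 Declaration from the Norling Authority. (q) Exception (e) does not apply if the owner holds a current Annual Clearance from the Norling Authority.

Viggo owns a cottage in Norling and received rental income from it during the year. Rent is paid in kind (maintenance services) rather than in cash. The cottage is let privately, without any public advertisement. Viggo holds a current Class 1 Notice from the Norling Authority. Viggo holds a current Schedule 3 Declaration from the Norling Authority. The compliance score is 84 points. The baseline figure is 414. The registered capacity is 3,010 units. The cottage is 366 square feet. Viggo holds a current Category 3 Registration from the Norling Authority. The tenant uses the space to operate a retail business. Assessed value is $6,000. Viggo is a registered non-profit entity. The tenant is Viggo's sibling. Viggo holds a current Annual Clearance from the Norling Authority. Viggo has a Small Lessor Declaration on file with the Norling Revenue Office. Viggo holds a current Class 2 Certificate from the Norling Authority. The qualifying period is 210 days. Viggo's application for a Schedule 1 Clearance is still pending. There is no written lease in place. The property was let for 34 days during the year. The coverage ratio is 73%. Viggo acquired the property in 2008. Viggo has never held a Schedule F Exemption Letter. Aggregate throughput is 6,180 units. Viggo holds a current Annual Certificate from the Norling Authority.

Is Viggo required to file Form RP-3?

Yes — Viggo must file Form RP-3.

All of (a)'s requirements are met (rent is paid in kind; a current Class 1 Notice is held). But applying paragraphs (f)–(m): (f) operates against (a): assessed value is $6,000, below the $7,500 limit. (g) operates (the registered capacity is 3,010 units, below the 3,430 units limit), but is overridden by (h): (h) is triggered — the baseline figure is 414, less than the 468 limit. (i) would limit (h) — the coverage ratio is 73%, less than the 83% limit — but (j) sets (i) aside: (j) operates against (i): the space is let for business use. (k) operates (a current Category 3 Registration is held), but is overridden by (l): (l) applies — the compliance score is 84 points, under the 89 points limit. (m) is not triggered (the qualifying period is 210 days, short of 235 days), so (l) stands. Exception (a) does not apply.
Exception (b) does not apply: there is no Schedule F Exemption Letter in force.
Exception (c): a current Class 2 Certificate is held; Viggo is a registered non-profit — every condition holds. However, paragraph (o) must be considered: (o) operates against (c): a current Annual Certificate is held. (c) is therefore removed.
Exception (d) fails — no current Schedule 1 Clearance is held.
Exception (e) is satisfied on its face — the number of days the property was let is 34 days, less than the 35 days limit; there is no written lease; aggregate throughput is 6,180 units, less than the 6,940 units limit. But: (q) operates — a current Annual Clearance is held. Exception (e) does not apply.
No exception applies. The general rule governs.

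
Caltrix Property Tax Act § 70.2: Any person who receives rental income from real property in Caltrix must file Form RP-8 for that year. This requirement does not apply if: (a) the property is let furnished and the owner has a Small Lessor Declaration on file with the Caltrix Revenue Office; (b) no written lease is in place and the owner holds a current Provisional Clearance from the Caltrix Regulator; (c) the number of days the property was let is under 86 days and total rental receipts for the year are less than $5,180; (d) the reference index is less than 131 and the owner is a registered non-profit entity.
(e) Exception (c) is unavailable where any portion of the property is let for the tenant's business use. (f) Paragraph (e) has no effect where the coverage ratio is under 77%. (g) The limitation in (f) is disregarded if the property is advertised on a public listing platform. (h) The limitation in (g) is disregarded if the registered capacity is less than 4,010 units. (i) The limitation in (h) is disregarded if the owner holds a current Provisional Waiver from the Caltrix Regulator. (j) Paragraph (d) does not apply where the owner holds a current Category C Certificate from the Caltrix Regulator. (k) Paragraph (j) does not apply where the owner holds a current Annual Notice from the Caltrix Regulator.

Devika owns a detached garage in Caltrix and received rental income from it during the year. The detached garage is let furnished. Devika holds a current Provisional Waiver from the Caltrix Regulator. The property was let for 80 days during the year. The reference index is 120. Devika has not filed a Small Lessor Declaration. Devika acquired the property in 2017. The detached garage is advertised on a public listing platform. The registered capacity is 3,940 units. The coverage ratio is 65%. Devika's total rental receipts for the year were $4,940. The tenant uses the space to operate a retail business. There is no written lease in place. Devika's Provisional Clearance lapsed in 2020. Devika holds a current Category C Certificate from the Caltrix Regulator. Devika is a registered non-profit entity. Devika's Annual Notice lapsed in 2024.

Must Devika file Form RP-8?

Yes — Devika must file Form RP-8.

Exception (a) does not apply: no Small Lessor Declaration is on file.
Exception (b) requires that the owner holds a current Provisional Clearance from the Caltrix Regulator; but there is no Provisional Clearance in force, so (b) is unavailable.
Exception (c): the number of days the property was let is 80 days, under the 86 days limit; total rental receipts for the year are $4,940, less than the $5,180 limit — every condition holds. But applying paragraphs (e)–(i): (e) operates — the space is let for business use. (f) is triggered (the coverage ratio is 65%, under the 77% limit), but is displaced by (g): (g) operates against (f): the property is publicly advertised. (h) is engaged (the registered capacity is 3,940 units, less than the 4,010 units limit), but is overridden by (i): (i) operates against (h): a current Provisional Waiver is held. So (c) is unavailable.
Exception (d) is satisfied on its face — the reference index is 120, less than the 131 limit; Devika is a registered non-profit. However, paragraphs (j)–(k) must be considered: (j) operates against (d): a current Category C Certificate is held. (k), which would lift (j), is not engaged — the Annual Notice is not current. So (d) is unavailable.
No exception displaces § 70.2.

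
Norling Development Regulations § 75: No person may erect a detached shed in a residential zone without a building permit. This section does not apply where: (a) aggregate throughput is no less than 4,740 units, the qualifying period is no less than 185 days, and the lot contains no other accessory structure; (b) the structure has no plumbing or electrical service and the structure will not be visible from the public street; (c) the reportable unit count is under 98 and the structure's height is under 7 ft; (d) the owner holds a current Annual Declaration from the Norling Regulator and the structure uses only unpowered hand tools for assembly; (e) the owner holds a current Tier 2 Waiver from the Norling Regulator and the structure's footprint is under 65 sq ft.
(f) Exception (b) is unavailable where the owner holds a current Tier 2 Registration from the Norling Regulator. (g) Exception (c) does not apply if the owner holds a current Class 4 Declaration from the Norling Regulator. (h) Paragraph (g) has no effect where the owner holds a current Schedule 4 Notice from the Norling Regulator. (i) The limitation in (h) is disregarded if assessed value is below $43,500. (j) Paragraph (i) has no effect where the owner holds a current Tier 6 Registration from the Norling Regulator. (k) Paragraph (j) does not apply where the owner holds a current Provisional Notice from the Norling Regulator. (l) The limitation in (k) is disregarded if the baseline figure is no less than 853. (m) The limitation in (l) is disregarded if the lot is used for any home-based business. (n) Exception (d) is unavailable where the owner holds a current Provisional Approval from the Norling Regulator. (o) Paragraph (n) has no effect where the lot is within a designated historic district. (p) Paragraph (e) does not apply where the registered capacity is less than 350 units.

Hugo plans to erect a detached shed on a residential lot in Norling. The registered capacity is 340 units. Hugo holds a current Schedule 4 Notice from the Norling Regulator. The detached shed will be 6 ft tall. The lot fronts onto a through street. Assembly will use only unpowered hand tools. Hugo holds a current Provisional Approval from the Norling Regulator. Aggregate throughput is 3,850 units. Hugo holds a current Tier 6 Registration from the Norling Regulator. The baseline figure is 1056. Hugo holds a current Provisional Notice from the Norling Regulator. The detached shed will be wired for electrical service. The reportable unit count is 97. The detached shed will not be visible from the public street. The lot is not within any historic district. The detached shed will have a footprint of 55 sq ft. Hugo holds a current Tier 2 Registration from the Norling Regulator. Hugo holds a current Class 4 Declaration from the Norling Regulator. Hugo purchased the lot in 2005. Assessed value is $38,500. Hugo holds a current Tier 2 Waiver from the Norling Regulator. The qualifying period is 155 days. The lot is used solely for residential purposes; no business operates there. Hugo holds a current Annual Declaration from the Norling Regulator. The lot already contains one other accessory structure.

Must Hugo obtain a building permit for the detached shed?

No — exception (c) applies; Hugo does not need a building permit.

Exception (a) requires that aggregate throughput is no less than 4,740 units; but aggregate throughput is 3,850 units, short of 4,740 units, so (a) is unavailable.
Exception (b) does not apply: electrical service is planned.
Exception (c) is satisfied on its face — the reportable unit count is 97, under the 98 limit; the structure's height is 6 ft, under the 7 ft limit. As to paragraphs (g)–(m): (g) is triggered (a current Class 4 Declaration is held), but is displaced by (h): (h) is engaged — a current Schedule 4 Notice is held. (i) would limit (h) — assessed value is $38,500, below the $43,500 limit — but (j) sets (i) aside: (j) is triggered — a current Tier 6 Registration is held. (k) would limit (j) — a current Provisional Notice is held — but (l) sets (k) aside: (l) operates against (k): the baseline figure is 1,056, meeting the 853 threshold. (m), which would lift (l), does not operate here — the lot is solely residential. So (c) applies.
All of (d)'s requirements are met (a current Annual Declaration is held; assembly uses only hand tools). But applying paragraphs (n)–(o): (n) operates against (d): a current Provisional Approval is held. (o) is not engaged (the lot is not in a historic district), so (n) stands. So (d) is unavailable.
Exception (e) is satisfied on its face — a current Tier 2 Waiver is held; the structure's footprint is 55 sq ft, under the 65 sq ft limit. But: (p) operates against (e): the registered capacity is 340 units, less than the 350 units limit. So (e) is unavailable.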